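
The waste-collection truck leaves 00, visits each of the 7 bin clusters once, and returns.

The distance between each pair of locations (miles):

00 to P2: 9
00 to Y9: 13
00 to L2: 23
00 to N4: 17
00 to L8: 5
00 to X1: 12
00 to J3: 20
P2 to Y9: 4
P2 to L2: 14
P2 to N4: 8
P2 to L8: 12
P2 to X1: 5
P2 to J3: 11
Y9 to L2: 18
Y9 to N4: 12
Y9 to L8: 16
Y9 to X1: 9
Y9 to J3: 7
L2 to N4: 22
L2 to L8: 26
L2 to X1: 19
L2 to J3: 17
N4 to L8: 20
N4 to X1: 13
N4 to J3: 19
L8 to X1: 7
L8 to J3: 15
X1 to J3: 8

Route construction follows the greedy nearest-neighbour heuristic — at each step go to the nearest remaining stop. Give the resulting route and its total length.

84 miles along 00 → L8 → X1 → P2 → Y9 → J3 → L2 → N4 → 00.

At 00 the remaining stops are L8 5, P2 9, X1 12, Y9 13, N4 17, J3 20, L2 23; go to L8.
At L8 the remaining stops are X1 7, P2 12, J3 15, Y9 16, N4 20, L2 26; go to X1.
At X1 the remaining stops are P2 5, J3 8, Y9 9, N4 13, L2 19; go to P2.
At P2 the remaining stops are Y9 4, N4 8, J3 11, L2 14; go to Y9.
At Y9 the remaining stops are J3 7, N4 12, L2 18; go to J3.
At J3 the remaining stops are L2 17, N4 19; go to L2.
At L2 the remaining stops are N4 22; go to N4.
Return N4→00: 17.
Total = 5 + 7 + 5 + 4 + 7 + 17 + 22 + 17 = 84.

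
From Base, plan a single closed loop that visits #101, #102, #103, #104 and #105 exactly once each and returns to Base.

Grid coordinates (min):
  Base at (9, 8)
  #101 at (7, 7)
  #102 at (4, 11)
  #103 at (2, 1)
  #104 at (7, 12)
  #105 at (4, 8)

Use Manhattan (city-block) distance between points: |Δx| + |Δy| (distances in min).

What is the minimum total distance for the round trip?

Base → #101 → #102 → #103 → #104 → #105 → Base: 3+7+12+16+7+5 = 50
Base → #101 → #102 → #103 → #105 → #104 → Base: 3+7+12+9+7+6 = 44
Base → #101 → #102 → #104 → #103 → #105 → Base: 3+7+4+16+9+5 = 44
Base → #101 → #102 → #104 → #105 → #103 → Base: 3+7+4+7+9+14 = 44
Base → #101 → #102 → #105 → #103 → #104 → Base: 3+7+3+9+16+6 = 44
Base → #101 → #102 → #105 → #104 → #103 → Base: 3+7+3+7+16+14 = 50
Base → #101 → #103 → #102 → #104 → #105 → Base: 3+11+12+4+7+5 = 42
Base → #101 → #103 → #102 → #105 → #104 → Base: 3+11+12+3+7+6 = 42
Base → #101 → #103 → #104 → #102 → #105 → Base: 3+11+16+4+3+5 = 42
Base → #101 → #103 → #104 → #105 → #102 → Base: 3+11+16+7+3+8 = 48
Base → #101 → #103 → #105 → #102 → #104 → Base: 3+11+9+3+4+6 = 36
Base → #101 → #103 → #105 → #104 → #102 → Base: 3+11+9+7+4+8 = 42
Base → #101 → #104 → #102 → #103 → #105 → Base: 3+5+4+12+9+5 = 38
Base → #101 → #104 → #102 → #105 → #103 → Base: 3+5+4+3+9+14 = 38
… (46 more)
The minimum is 36.
One optimal route: Base → #101 → #103 → #105 → #102 → #104 → Base (or its reverse).

36 min — the shortest possible round trip.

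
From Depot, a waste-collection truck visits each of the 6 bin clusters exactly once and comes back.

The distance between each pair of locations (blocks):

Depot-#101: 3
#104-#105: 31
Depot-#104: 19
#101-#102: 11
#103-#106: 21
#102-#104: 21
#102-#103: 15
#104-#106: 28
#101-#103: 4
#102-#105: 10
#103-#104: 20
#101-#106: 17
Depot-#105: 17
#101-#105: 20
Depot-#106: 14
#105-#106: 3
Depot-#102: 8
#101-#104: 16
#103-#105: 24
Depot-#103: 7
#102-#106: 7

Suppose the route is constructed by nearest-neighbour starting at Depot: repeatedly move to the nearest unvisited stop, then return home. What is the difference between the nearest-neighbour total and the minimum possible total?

From Depot: #101=3, #103=7, #102=8, #106=14, #105=17, #104=19 → choose #101 (3).
From #101: #103=4, #102=11, #104=16, #106=17, #105=20 → choose #103 (4).
From #103: #102=15, #104=20, #106=21, #105=24 → choose #102 (15).
From #102: #106=7, #105=10, #104=21 → choose #106 (7).
From #106: #105=3, #104=28 → choose #105 (3).
From #105: #104=31 → choose #104 (31).
NN route Depot → #101 → #103 → #102 → #106 → #105 → #104 → Depot costs 82.
Optimal: Depot → #101 → #103 → #104 → #102 → #105 → #106 → Depot costs 75 (by enumerating all 360 distinct tours).
Excess = 82 − 75 = 7.

Excess over optimum: 7 blocks.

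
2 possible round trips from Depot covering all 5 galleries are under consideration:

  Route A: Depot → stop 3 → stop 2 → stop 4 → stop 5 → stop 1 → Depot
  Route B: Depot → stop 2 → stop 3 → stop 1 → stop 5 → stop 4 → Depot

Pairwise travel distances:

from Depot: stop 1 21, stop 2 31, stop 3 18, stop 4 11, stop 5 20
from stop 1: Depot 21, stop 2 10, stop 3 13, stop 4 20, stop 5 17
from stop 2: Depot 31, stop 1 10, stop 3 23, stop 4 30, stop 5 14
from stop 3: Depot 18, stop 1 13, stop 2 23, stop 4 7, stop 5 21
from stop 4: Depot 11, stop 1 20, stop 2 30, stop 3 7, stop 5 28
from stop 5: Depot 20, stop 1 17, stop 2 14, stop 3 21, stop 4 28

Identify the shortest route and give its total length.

Route A: 18 + 23 + 30 + 28 + 17 + 21 = 137
Route B: 31 + 23 + 13 + 17 + 28 + 11 = 123

Shortest is Route B, total 123.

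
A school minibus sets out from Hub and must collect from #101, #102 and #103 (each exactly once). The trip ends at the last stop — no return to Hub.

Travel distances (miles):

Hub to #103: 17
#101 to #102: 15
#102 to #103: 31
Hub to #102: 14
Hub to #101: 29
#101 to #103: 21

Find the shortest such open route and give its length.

Minimum one-way distance = 50 miles.

There are 3! = 6 possible orderings.
Hub - #101 - #102 - #103: 29+15+31 = 75
Hub - #101 - #103 - #102: 29+21+31 = 81
Hub - #102 - #101 - #103: 14+15+21 = 50
Hub - #102 - #103 - #101: 14+31+21 = 66
Hub - #103 - #101 - #102: 17+21+15 = 53
Hub - #103 - #102 - #101: 17+31+15 = 63
The minimum is 50.
One shortest path: Hub → #102 → #101 → #103.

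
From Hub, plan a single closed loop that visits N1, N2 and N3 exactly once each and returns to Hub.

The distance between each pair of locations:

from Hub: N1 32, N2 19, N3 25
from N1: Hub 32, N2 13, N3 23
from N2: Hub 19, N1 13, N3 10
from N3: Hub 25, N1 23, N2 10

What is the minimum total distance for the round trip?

There are 3 distinct closed tours to check (reversals are equivalent).
Hub → N1 → N2 → N3 → Hub: 32+13+10+25 = 80
Hub → N1 → N3 → N2 → Hub: 32+23+10+19 = 84
Hub → N2 → N1 → N3 → Hub: 19+13+23+25 = 80
The minimum is 80.
One optimal route: Hub → N1 → N2 → N3 → Hub (or its reverse).

Minimum total distance: 80.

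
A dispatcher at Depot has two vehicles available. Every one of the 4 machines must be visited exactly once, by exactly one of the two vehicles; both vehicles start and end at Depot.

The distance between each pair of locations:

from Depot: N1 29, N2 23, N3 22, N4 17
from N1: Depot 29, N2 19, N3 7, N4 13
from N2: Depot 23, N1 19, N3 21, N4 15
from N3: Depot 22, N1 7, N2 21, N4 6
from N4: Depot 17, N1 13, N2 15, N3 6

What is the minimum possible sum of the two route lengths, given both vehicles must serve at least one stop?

Minimum combined distance: 105.

Check every non-empty split of the stops between the two vehicles; for each half take its own optimal tour:
  {N1} + {N2, N3, N4}: 58 + 66 = 124
  {N2} + {N1, N3, N4}: 46 + 59 = 105
  {N1, N2} + {N3, N4}: 71 + 45 = 116
  {N3} + {N1, N2, N4}: 44 + 72 = 116
  {N1, N3} + {N2, N4}: 58 + 55 = 113
  {N2, N3} + {N1, N4}: 66 + 59 = 125
  … (7 splits in total)
Best: vehicle 1 Depot → N2 → Depot = 46; vehicle 2 Depot → N1 → N3 → N4 → Depot = 59; combined 105.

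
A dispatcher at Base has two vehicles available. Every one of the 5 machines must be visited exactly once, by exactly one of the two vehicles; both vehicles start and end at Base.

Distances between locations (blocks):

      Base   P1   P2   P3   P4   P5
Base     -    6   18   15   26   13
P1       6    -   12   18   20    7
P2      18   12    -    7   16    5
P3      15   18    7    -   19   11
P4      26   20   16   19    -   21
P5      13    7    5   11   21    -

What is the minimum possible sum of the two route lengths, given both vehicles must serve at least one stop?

There are 2^4 − 1 = 15 ways to divide the 5 stops into two non-empty groups. For each, the best each vehicle can do is its own shortest tour through its group:
  {P1} + {P2, P3, P4, P5}: 12 + 68 = 80
  {P2} + {P1, P3, P4, P5}: 36 + 68 = 104
  {P1, P2} + {P3, P4, P5}: 36 + 68 = 104
  {P3} + {P1, P2, P4, P5}: 30 + 60 = 90
  {P1, P3} + {P2, P4, P5}: 39 + 60 = 99
  {P2, P3} + {P1, P4, P5}: 40 + 60 = 100
  … (15 splits in total)
Best: vehicle 1 Base → P1 → Base = 12; vehicle 2 Base → P3 → P4 → P2 → P5 → Base = 68; combined 80.

80 blocks — the smallest possible combined total.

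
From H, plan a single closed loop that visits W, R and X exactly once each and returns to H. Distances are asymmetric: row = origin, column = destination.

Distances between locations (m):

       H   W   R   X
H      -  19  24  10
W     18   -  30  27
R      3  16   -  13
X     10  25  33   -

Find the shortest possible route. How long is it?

Shortest round trip = 68 m.

H → W → R → X → H: 19+30+13+10 = 72
H → W → X → R → H: 19+27+33+3 = 82
H → R → W → X → H: 24+16+27+10 = 77
H → R → X → W → H: 24+13+25+18 = 80
H → X → W → R → H: 10+25+30+3 = 68
H → X → R → W → H: 10+33+16+18 = 77
The minimum is 68.
One optimal route: H → X → W → R → H.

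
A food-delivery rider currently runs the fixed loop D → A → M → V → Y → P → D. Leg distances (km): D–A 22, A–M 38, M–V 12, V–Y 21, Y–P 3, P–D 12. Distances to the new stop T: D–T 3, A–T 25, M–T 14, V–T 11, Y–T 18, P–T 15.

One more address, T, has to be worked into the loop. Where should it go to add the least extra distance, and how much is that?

Insertion cost between consecutive stops i–j is d(i,T) + d(T,j) − d(i,j):
  between D and A: 3 + 25 − 22 = 6
  between A and M: 25 + 14 − 38 = 1
  between M and V: 14 + 11 − 12 = 13
  between V and Y: 11 + 18 − 21 = 8
  between Y and P: 18 + 15 − 3 = 30
  between P and D: 15 + 3 − 12 = 6
Cheapest insertion is between A and M, adding 1.
New total = 108 + 1 = 109.

Minimum extra distance: 1 km, inserting T between A and M.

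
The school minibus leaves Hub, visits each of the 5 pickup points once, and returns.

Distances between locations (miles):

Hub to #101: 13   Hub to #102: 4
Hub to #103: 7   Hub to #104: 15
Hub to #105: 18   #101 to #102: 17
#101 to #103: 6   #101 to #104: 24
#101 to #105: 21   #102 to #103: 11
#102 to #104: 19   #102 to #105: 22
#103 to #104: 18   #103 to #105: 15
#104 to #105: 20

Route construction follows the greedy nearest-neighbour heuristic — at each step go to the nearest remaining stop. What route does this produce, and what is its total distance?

Nearest-neighbour total = 77 miles; route Hub → #102 → #103 → #101 → #105 → #104 → Hub.

Hub → [#102:4 / #103:7 / #101:13 / #104:15 / #105:18] → #102 (4)
#102 → [#103:11 / #101:17 / #104:19 / #105:22] → #103 (11)
#103 → [#101:6 / #105:15 / #104:18] → #101 (6)
#101 → [#105:21 / #104:24] → #105 (21)
#105 → [#104:20] → #104 (20)
Return #104→Hub: 15.
Total = 4 + 11 + 6 + 21 + 20 + 15 = 77.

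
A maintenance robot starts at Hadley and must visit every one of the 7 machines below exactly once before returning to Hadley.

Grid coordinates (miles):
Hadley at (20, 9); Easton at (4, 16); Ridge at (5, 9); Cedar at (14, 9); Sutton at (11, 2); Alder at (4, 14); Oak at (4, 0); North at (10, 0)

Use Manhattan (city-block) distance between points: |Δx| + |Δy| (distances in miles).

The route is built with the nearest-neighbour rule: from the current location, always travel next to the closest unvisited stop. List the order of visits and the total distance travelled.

Total distance 64 miles via the nearest-neighbour route Hadley → Cedar → Ridge → Alder → Easton → Oak → North → Sutton → Hadley.

At Hadley the remaining stops are Cedar 6, Ridge 15, Sutton 16, North 19, Alder 21, Easton 23, Oak 25; go to Cedar.
At Cedar the remaining stops are Ridge 9, Sutton 10, North 13, Alder 15, Easton 17, Oak 19; go to Ridge.
At Ridge the remaining stops are Alder 6, Easton 8, Oak 10, Sutton 13, North 14; go to Alder.
At Alder the remaining stops are Easton 2, Oak 14, Sutton 19, North 20; go to Easton.
At Easton the remaining stops are Oak 16, Sutton 21, North 22; go to Oak.
At Oak the remaining stops are North 6, Sutton 9; go to North.
At North the remaining stops are Sutton 3; go to Sutton.
Return Sutton→Hadley: 16.
Total = 6 + 9 + 6 + 2 + 16 + 6 + 3 + 16 = 64.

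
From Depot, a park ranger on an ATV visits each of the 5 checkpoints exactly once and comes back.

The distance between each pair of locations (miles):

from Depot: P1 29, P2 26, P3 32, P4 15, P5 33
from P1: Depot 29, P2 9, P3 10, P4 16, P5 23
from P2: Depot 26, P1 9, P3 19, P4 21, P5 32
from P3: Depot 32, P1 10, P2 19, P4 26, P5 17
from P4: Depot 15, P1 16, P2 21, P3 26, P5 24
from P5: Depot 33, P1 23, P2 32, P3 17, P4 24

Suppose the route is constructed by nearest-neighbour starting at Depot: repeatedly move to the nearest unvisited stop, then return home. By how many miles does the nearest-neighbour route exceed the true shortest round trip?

The nearest-neighbour route is 8 miles longer than optimal.

Depot: P4=15, P2=26, P1=29, P3=32, P5=33 ⇒ P4
P4: P1=16, P2=21, P5=24, P3=26 ⇒ P1
P1: P2=9, P3=10, P5=23 ⇒ P2
P2: P3=19, P5=32 ⇒ P3
P3: P5=17 ⇒ P5
NN route Depot → P4 → P1 → P2 → P3 → P5 → Depot costs 109.
Optimal: Depot → P2 → P1 → P3 → P5 → P4 → Depot costs 101 (by enumerating all 60 distinct tours).
Excess = 109 − 101 = 8.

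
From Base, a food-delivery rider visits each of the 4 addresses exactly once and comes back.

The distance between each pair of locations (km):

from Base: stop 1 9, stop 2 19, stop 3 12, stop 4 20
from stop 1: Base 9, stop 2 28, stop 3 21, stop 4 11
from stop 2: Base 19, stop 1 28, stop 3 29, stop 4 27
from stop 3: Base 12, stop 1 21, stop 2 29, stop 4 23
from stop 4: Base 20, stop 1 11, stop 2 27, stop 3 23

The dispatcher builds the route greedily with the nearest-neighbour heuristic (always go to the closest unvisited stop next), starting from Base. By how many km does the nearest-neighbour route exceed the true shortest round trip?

Base: stop 1=9, stop 3=12, stop 2=19, stop 4=20 ⇒ stop 1
stop 1: stop 4=11, stop 3=21, stop 2=28 ⇒ stop 4
stop 4: stop 3=23, stop 2=27 ⇒ stop 3
stop 3: stop 2=29 ⇒ stop 2
NN route Base → stop 1 → stop 4 → stop 3 → stop 2 → Base costs 91.
Optimal: Base → stop 1 → stop 4 → stop 2 → stop 3 → Base costs 88 (by enumerating all 12 distinct tours).
Excess = 91 − 88 = 3.

Excess over optimum: 3 km.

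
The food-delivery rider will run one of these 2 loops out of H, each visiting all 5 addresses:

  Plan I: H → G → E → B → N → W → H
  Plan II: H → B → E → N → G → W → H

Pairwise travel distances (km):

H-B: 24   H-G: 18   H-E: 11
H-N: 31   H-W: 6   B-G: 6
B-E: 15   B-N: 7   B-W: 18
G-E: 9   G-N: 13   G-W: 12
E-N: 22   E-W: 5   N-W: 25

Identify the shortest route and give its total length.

Plan I: 18 + 9 + 15 + 7 + 25 + 6 = 80
Plan II: 24 + 15 + 22 + 13 + 12 + 6 = 92

Shortest is Plan I, total 80 km.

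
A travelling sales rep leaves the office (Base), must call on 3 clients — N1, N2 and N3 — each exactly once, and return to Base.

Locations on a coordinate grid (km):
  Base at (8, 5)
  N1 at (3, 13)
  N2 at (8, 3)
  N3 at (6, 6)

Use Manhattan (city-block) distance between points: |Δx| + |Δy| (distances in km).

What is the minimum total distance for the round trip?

Shortest round trip = 30 km.

There are 3 distinct closed tours to check (reversals are equivalent).
Base→N1→N2→N3→Base: 13+15+5+3 = 36
Base→N1→N3→N2→Base: 13+10+5+2 = 30
Base→N2→N1→N3→Base: 2+15+10+3 = 30
The minimum is 30.
One optimal route: Base → N1 → N3 → N2 → Base (or its reverse).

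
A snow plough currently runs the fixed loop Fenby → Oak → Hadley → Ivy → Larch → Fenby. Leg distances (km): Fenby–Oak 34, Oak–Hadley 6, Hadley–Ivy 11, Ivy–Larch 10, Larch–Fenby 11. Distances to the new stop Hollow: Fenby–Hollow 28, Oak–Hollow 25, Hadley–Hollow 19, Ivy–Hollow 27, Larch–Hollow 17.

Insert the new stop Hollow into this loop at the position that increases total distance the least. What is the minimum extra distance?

+19 km — insert Hollow between Fenby and Oak.

Insertion cost between consecutive stops i–j is d(i,Hollow) + d(Hollow,j) − d(i,j):
  between Fenby and Oak: 28 + 25 − 34 = 19
  between Oak and Hadley: 25 + 19 − 6 = 38
  between Hadley and Ivy: 19 + 27 − 11 = 35
  between Ivy and Larch: 27 + 17 − 10 = 34
  between Larch and Fenby: 17 + 28 − 11 = 34
Cheapest insertion is between Fenby and Oak, adding 19.
New total = 72 + 19 = 91.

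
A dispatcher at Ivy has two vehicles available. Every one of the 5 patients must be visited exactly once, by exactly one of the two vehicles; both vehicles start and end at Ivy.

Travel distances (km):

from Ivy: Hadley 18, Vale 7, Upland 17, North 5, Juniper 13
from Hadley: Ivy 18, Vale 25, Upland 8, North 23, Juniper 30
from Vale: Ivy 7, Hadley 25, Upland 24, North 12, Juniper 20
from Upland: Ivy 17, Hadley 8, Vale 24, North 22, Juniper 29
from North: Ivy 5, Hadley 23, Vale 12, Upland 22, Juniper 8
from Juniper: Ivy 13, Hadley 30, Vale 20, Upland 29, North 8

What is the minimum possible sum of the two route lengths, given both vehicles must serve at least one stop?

Try each way of splitting the stops between the two vehicles (each non-empty) and, for each split, find the best tour for each vehicle:
  {Hadley} + {Vale, Upland, North, Juniper}: 36 + 73 = 109
  {Vale} + {Hadley, Upland, North, Juniper}: 14 + 68 = 82
  {Hadley, Vale} + {Upland, North, Juniper}: 50 + 59 = 109
  {Upland} + {Hadley, Vale, North, Juniper}: 34 + 75 = 109
  {Hadley, Upland} + {Vale, North, Juniper}: 43 + 40 = 83
  {Vale, Upland} + {Hadley, North, Juniper}: 48 + 61 = 109
  … (15 splits in total)
Best: vehicle 1 Ivy → Vale → Ivy = 14; vehicle 2 Ivy → Hadley → Upland → Juniper → North → Ivy = 68; combined 82.

Minimum combined distance: 82 km.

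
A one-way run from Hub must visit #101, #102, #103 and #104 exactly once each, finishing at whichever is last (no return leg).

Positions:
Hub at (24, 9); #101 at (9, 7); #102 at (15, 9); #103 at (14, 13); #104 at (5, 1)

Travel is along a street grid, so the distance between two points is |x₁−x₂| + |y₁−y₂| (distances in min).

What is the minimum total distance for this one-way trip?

There are 4! = 24 possible orderings.
Hub → #101 → #102 → #103 → #104: 17+8+5+21 = 51
Hub → #101 → #102 → #104 → #103: 17+8+18+21 = 64
Hub → #101 → #103 → #102 → #104: 17+11+5+18 = 51
Hub → #101 → #103 → #104 → #102: 17+11+21+18 = 67
Hub → #101 → #104 → #102 → #103: 17+10+18+5 = 50
Hub → #101 → #104 → #103 → #102: 17+10+21+5 = 53
Hub → #102 → #101 → #103 → #104: 9+8+11+21 = 49
Hub → #102 → #101 → #104 → #103: 9+8+10+21 = 48
Hub → #102 → #103 → #101 → #104: 9+5+11+10 = 35
Hub → #102 → #103 → #104 → #101: 9+5+21+10 = 45
Hub → #102 → #104 → #101 → #103: 9+18+10+11 = 48
Hub → #102 → #104 → #103 → #101: 9+18+21+11 = 59
Hub → #103 → #101 → #102 → #104: 14+11+8+18 = 51
Hub → #103 → #101 → #104 → #102: 14+11+10+18 = 53
… (10 more)
The minimum is 35.
One shortest path: Hub → #102 → #103 → #101 → #104.

35 min — the minimum one-way total.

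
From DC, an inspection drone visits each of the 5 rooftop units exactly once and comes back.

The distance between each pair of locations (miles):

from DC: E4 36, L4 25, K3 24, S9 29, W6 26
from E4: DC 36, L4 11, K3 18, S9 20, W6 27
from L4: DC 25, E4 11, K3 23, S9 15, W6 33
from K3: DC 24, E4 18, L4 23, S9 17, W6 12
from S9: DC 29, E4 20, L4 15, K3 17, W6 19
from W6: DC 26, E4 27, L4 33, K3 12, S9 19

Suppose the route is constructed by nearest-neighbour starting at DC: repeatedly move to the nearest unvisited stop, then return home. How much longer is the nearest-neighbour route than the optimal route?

From DC: K3=24, L4=25, W6=26, S9=29, E4=36 → choose K3 (24).
From K3: W6=12, S9=17, E4=18, L4=23 → choose W6 (12).
From W6: S9=19, E4=27, L4=33 → choose S9 (19).
From S9: L4=15, E4=20 → choose L4 (15).
From L4: E4=11 → choose E4 (11).
NN route DC → K3 → W6 → S9 → L4 → E4 → DC costs 117.
Optimal: DC → L4 → E4 → S9 → K3 → W6 → DC costs 111 (by enumerating all 60 distinct tours).
Excess = 117 − 111 = 6.

The nearest-neighbour route is 6 miles longer than optimal.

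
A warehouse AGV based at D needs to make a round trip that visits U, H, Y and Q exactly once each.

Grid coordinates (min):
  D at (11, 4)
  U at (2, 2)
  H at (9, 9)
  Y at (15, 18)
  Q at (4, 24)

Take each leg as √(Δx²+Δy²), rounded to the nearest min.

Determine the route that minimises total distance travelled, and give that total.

60 min — the shortest possible round trip.

With 4 stops there are 4!/2 = 12 distinct round trips (a route and its reverse cost the same).
D-U-H-Y-Q-D: 9+10+11+13+21 = 64
D-U-H-Q-Y-D: 9+10+16+13+15 = 63
D-U-Y-H-Q-D: 9+21+11+16+21 = 78
D-U-Y-Q-H-D: 9+21+13+16+5 = 64
D-U-Q-H-Y-D: 9+22+16+11+15 = 73
D-U-Q-Y-H-D: 9+22+13+11+5 = 60
D-H-U-Y-Q-D: 5+10+21+13+21 = 70
D-H-U-Q-Y-D: 5+10+22+13+15 = 65
D-H-Y-U-Q-D: 5+11+21+22+21 = 80
D-H-Q-U-Y-D: 5+16+22+21+15 = 79
D-Y-U-H-Q-D: 15+21+10+16+21 = 83
D-Y-H-U-Q-D: 15+11+10+22+21 = 79
The minimum is 60.
One optimal route: D → U → Q → Y → H → D (or its reverse).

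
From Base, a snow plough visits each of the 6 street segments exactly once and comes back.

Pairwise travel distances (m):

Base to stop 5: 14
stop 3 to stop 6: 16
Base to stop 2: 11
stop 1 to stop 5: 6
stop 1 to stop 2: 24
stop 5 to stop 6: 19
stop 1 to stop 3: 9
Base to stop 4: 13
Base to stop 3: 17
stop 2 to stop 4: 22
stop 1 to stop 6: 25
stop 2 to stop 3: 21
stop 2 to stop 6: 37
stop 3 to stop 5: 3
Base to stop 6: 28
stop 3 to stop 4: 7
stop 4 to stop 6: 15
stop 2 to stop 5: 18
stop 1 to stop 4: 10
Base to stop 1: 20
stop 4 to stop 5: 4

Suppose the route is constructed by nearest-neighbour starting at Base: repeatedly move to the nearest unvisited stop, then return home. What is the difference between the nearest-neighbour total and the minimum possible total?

From Base: stop 2=11, stop 4=13, stop 5=14, stop 3=17, stop 1=20, stop 6=28 → choose stop 2 (11).
From stop 2: stop 5=18, stop 3=21, stop 4=22, stop 1=24, stop 6=37 → choose stop 5 (18).
From stop 5: stop 3=3, stop 4=4, stop 1=6, stop 6=19 → choose stop 3 (3).
From stop 3: stop 4=7, stop 1=9, stop 6=16 → choose stop 4 (7).
From stop 4: stop 1=10, stop 6=15 → choose stop 1 (10).
From stop 1: stop 6=25 → choose stop 6 (25).
NN route Base → stop 2 → stop 5 → stop 3 → stop 4 → stop 1 → stop 6 → Base costs 102.
Optimal: Base → stop 2 → stop 1 → stop 5 → stop 3 → stop 6 → stop 4 → Base costs 88 (by enumerating all 360 distinct tours).
Excess = 102 − 88 = 14.

Excess over optimum: 14 m.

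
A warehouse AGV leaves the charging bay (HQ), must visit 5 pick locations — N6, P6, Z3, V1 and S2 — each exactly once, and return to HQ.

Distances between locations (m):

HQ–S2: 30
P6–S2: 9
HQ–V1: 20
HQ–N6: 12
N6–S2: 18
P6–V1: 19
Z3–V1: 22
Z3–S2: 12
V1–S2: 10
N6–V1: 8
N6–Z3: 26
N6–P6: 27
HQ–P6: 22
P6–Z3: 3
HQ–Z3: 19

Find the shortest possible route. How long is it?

Minimum total distance: 61 m.

With 5 stops there are 5!/2 = 60 distinct round trips (a route and its reverse cost the same).
HQ-N6-P6-Z3-V1-S2-HQ: 12+27+3+22+10+30 = 104
HQ-N6-P6-Z3-S2-V1-HQ: 12+27+3+12+10+20 = 84
HQ-N6-P6-V1-Z3-S2-HQ: 12+27+19+22+12+30 = 122
HQ-N6-P6-V1-S2-Z3-HQ: 12+27+19+10+12+19 = 99
HQ-N6-P6-S2-Z3-V1-HQ: 12+27+9+12+22+20 = 102
HQ-N6-P6-S2-V1-Z3-HQ: 12+27+9+10+22+19 = 99
HQ-N6-Z3-P6-V1-S2-HQ: 12+26+3+19+10+30 = 100
HQ-N6-Z3-P6-S2-V1-HQ: 12+26+3+9+10+20 = 80
HQ-N6-Z3-V1-P6-S2-HQ: 12+26+22+19+9+30 = 118
HQ-N6-Z3-V1-S2-P6-HQ: 12+26+22+10+9+22 = 101
HQ-N6-Z3-S2-P6-V1-HQ: 12+26+12+9+19+20 = 98
HQ-N6-Z3-S2-V1-P6-HQ: 12+26+12+10+19+22 = 101
HQ-N6-V1-P6-Z3-S2-HQ: 12+8+19+3+12+30 = 84
HQ-N6-V1-P6-S2-Z3-HQ: 12+8+19+9+12+19 = 79
… (46 more)
HQ-N6-V1-S2-P6-Z3-HQ: 12+8+10+9+3+19 = 61  ← best
The minimum is 61.
One optimal route: HQ → N6 → V1 → S2 → P6 → Z3 → HQ (or its reverse).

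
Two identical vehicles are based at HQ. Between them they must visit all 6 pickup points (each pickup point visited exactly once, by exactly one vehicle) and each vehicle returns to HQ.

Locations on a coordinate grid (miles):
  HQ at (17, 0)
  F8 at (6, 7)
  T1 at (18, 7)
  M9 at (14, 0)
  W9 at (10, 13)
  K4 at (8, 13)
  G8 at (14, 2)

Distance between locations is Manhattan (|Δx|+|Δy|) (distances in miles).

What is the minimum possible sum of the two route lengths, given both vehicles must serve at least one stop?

Check every non-empty split of the stops between the two vehicles; for each half take its own optimal tour:
  {F8} + {T1, M9, W9, K4, G8}: 36 + 46 = 82
  {T1} + {F8, M9, W9, K4, G8}: 16 + 48 = 64
  {F8, T1} + {M9, W9, K4, G8}: 38 + 44 = 82
  {M9} + {F8, T1, W9, K4, G8}: 6 + 50 = 56
  {F8, M9} + {T1, W9, K4, G8}: 36 + 46 = 82
  {T1, M9} + {F8, W9, K4, G8}: 22 + 48 = 70
  … (31 splits in total)
Best: vehicle 1 HQ → M9 → HQ = 6; vehicle 2 HQ → T1 → F8 → K4 → W9 → G8 → HQ = 50; combined 56.

Minimum combined distance: 56 miles.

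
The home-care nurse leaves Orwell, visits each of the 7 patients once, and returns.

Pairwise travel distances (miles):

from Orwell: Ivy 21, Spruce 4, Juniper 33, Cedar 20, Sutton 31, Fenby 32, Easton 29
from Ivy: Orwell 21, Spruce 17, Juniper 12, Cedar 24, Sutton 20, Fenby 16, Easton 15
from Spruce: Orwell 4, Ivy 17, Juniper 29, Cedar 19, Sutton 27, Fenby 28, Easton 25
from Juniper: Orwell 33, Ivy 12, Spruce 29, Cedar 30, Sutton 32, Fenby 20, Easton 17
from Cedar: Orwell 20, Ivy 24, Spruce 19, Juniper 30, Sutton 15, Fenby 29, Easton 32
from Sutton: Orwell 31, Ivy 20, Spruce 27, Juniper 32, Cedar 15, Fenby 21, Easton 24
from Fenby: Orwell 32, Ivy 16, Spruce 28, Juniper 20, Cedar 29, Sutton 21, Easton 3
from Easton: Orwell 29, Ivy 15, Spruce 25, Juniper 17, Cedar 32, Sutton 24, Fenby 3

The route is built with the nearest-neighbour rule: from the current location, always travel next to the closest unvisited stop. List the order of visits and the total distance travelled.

Nearest-neighbour total = 109 miles; route Orwell → Spruce → Ivy → Juniper → Easton → Fenby → Sutton → Cedar → Orwell.

At Orwell the remaining stops are Spruce 4, Cedar 20, Ivy 21, Easton 29, Sutton 31, Fenby 32, Juniper 33; go to Spruce.
At Spruce the remaining stops are Ivy 17, Cedar 19, Easton 25, Sutton 27, Fenby 28, Juniper 29; go to Ivy.
At Ivy the remaining stops are Juniper 12, Easton 15, Fenby 16, Sutton 20, Cedar 24; go to Juniper.
At Juniper the remaining stops are Easton 17, Fenby 20, Cedar 30, Sutton 32; go to Easton.
At Easton the remaining stops are Fenby 3, Sutton 24, Cedar 32; go to Fenby.
At Fenby the remaining stops are Sutton 21, Cedar 29; go to Sutton.
At Sutton the remaining stops are Cedar 15; go to Cedar.
Return Cedar→Orwell: 20.
Total = 4 + 17 + 12 + 17 + 3 + 21 + 15 + 20 = 109.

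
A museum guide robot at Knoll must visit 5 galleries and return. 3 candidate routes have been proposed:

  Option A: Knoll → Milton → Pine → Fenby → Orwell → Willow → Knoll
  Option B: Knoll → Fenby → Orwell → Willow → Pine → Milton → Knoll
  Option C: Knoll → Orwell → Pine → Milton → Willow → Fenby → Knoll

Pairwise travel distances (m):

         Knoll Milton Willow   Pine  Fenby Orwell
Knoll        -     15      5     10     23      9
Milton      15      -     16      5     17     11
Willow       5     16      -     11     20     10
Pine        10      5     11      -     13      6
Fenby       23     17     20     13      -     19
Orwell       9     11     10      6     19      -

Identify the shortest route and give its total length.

Option A: 15 + 5 + 13 + 19 + 10 + 5 = 67
Option B: 23 + 19 + 10 + 11 + 5 + 15 = 83
Option C: 9 + 6 + 5 + 16 + 20 + 23 = 79

Shortest is Option A, total 67 m.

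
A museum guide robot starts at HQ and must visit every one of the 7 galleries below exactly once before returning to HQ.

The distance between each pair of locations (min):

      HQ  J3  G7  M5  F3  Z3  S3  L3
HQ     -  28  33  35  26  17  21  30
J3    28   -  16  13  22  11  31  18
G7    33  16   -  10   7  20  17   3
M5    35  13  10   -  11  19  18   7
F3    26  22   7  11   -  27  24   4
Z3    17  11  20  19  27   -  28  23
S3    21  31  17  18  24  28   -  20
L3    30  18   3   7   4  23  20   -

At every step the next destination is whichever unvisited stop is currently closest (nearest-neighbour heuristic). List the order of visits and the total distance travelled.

Nearest-neighbour total = 103 min; route HQ → Z3 → J3 → M5 → L3 → G7 → F3 → S3 → HQ.

HQ → [Z3:17 / S3:21 / F3:26 / J3:28 / L3:30 / G7:33 / M5:35] → Z3 (17)
Z3 → [J3:11 / M5:19 / G7:20 / L3:23 / F3:27 / S3:28] → J3 (11)
J3 → [M5:13 / G7:16 / L3:18 / F3:22 / S3:31] → M5 (13)
M5 → [L3:7 / G7:10 / F3:11 / S3:18] → L3 (7)
L3 → [G7:3 / F3:4 / S3:20] → G7 (3)
G7 → [F3:7 / S3:17] → F3 (7)
F3 → [S3:24] → S3 (24)
Return S3→HQ: 21.
Total = 17 + 11 + 13 + 7 + 3 + 7 + 24 + 21 = 103.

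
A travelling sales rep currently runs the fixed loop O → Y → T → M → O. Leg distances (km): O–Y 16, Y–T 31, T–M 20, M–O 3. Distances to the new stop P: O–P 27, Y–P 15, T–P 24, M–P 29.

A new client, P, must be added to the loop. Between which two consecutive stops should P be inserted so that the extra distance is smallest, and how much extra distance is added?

+8 km — insert P between Y and T.

Insertion cost between consecutive stops i–j is d(i,P) + d(P,j) − d(i,j):
  between O and Y: 27 + 15 − 16 = 26
  between Y and T: 15 + 24 − 31 = 8
  between T and M: 24 + 29 − 20 = 33
  between M and O: 29 + 27 − 3 = 53
Cheapest insertion is between Y and T, adding 8.
New total = 70 + 8 = 78.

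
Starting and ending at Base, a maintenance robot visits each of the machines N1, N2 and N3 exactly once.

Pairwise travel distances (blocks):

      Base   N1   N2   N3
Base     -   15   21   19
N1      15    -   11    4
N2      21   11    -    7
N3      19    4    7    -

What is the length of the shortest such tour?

There are 3 distinct closed tours to check (reversals are equivalent).
Base - N1 - N2 - N3 - Base: 15+11+7+19 = 52
Base - N1 - N3 - N2 - Base: 15+4+7+21 = 47
Base - N2 - N1 - N3 - Base: 21+11+4+19 = 55
The minimum is 47.
One optimal route: Base → N1 → N3 → N2 → Base (or its reverse).

47 blocks — the shortest possible round trip.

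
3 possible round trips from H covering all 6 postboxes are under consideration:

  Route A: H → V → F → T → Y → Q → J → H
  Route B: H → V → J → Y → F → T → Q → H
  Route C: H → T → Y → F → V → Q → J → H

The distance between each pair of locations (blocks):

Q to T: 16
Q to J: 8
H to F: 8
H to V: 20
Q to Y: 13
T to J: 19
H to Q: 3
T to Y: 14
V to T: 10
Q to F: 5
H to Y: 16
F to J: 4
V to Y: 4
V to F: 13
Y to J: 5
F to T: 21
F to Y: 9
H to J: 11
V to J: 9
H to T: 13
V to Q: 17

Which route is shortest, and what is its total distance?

Route A: 20 + 13 + 21 + 14 + 13 + 8 + 11 = 100
Route B: 20 + 9 + 5 + 9 + 21 + 16 + 3 = 83
Route C: 13 + 14 + 9 + 13 + 17 + 8 + 11 = 85

83 blocks — Route B is the shortest.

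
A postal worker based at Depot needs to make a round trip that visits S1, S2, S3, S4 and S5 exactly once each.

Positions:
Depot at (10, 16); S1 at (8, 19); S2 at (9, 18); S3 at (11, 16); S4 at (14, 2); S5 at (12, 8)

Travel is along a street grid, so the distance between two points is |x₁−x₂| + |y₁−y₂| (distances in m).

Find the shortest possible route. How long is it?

Shortest round trip = 46 m.

With 5 stops there are 5!/2 = 60 distinct round trips (a route and its reverse cost the same).
Depot → S1 → S2 → S3 → S4 → S5 → Depot: 5+2+4+17+8+10 = 46
Depot → S1 → S2 → S3 → S5 → S4 → Depot: 5+2+4+9+8+18 = 46
Depot → S1 → S2 → S4 → S3 → S5 → Depot: 5+2+21+17+9+10 = 64
Depot → S1 → S2 → S4 → S5 → S3 → Depot: 5+2+21+8+9+1 = 46
Depot → S1 → S2 → S5 → S3 → S4 → Depot: 5+2+13+9+17+18 = 64
Depot → S1 → S2 → S5 → S4 → S3 → Depot: 5+2+13+8+17+1 = 46
Depot → S1 → S3 → S2 → S4 → S5 → Depot: 5+6+4+21+8+10 = 54
Depot → S1 → S3 → S2 → S5 → S4 → Depot: 5+6+4+13+8+18 = 54
Depot → S1 → S3 → S4 → S2 → S5 → Depot: 5+6+17+21+13+10 = 72
Depot → S1 → S3 → S4 → S5 → S2 → Depot: 5+6+17+8+13+3 = 52
Depot → S1 → S3 → S5 → S2 → S4 → Depot: 5+6+9+13+21+18 = 72
Depot → S1 → S3 → S5 → S4 → S2 → Depot: 5+6+9+8+21+3 = 52
Depot → S1 → S4 → S2 → S3 → S5 → Depot: 5+23+21+4+9+10 = 72
Depot → S1 → S4 → S2 → S5 → S3 → Depot: 5+23+21+13+9+1 = 72
… (46 more)
The minimum is 46.
One optimal route: Depot → S1 → S2 → S3 → S4 → S5 → Depot (or its reverse).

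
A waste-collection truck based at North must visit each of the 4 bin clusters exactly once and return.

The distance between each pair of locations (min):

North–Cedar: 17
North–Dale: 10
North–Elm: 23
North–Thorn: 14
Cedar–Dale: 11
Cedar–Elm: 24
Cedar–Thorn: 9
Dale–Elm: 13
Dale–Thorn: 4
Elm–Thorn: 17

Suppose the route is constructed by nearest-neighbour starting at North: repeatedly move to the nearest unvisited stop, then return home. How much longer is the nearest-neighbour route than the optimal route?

The nearest-neighbour route is 4 min longer than optimal.

North: Dale=10, Thorn=14, Cedar=17, Elm=23 ⇒ Dale
Dale: Thorn=4, Cedar=11, Elm=13 ⇒ Thorn
Thorn: Cedar=9, Elm=17 ⇒ Cedar
Cedar: Elm=24 ⇒ Elm
NN route North → Dale → Thorn → Cedar → Elm → North costs 70.
Optimal: North → Cedar → Thorn → Dale → Elm → North costs 66 (by enumerating all 12 distinct tours).
Excess = 70 − 66 = 4.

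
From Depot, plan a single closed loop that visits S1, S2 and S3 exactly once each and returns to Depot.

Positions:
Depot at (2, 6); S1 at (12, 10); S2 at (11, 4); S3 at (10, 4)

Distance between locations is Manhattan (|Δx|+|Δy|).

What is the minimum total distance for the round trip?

32 — the shortest possible round trip.

Depot→S1→S2→S3→Depot: 14+7+1+10 = 32
Depot→S1→S3→S2→Depot: 14+8+1+11 = 34
Depot→S2→S1→S3→Depot: 11+7+8+10 = 36
The minimum is 32.
One optimal route: Depot → S1 → S2 → S3 → Depot (or its reverse).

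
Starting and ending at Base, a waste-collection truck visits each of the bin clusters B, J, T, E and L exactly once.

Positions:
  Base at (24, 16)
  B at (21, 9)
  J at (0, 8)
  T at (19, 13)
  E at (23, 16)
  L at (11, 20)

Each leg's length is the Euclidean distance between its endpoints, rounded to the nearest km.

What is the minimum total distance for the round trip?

61 km — the shortest possible round trip.

With 5 stops there are 5!/2 = 60 distinct round trips (a route and its reverse cost the same).
Base-B-J-T-E-L-Base: 8+21+20+5+13+14 = 81
Base-B-J-T-L-E-Base: 8+21+20+11+13+1 = 74
Base-B-J-E-T-L-Base: 8+21+24+5+11+14 = 83
Base-B-J-E-L-T-Base: 8+21+24+13+11+6 = 83
Base-B-J-L-T-E-Base: 8+21+16+11+5+1 = 62
Base-B-J-L-E-T-Base: 8+21+16+13+5+6 = 69
Base-B-T-J-E-L-Base: 8+4+20+24+13+14 = 83
Base-B-T-J-L-E-Base: 8+4+20+16+13+1 = 62
Base-B-T-E-J-L-Base: 8+4+5+24+16+14 = 71
Base-B-T-E-L-J-Base: 8+4+5+13+16+25 = 71
Base-B-T-L-J-E-Base: 8+4+11+16+24+1 = 64
Base-B-T-L-E-J-Base: 8+4+11+13+24+25 = 85
Base-B-E-J-T-L-Base: 8+7+24+20+11+14 = 84
Base-B-E-J-L-T-Base: 8+7+24+16+11+6 = 72
… (46 more)
Base-T-B-J-L-E-Base: 6+4+21+16+13+1 = 61  ← best
The minimum is 61.
One optimal route: Base → T → B → J → L → E → Base (or its reverse).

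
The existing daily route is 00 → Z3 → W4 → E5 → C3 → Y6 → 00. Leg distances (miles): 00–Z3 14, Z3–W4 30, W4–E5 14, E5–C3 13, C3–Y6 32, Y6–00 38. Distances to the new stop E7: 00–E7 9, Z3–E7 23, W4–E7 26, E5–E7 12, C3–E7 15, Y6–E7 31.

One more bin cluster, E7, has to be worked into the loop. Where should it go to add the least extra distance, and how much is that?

Insertion cost between consecutive stops i–j is d(i,E7) + d(E7,j) − d(i,j):
  between 00 and Z3: 9 + 23 − 14 = 18
  between Z3 and W4: 23 + 26 − 30 = 19
  between W4 and E5: 26 + 12 − 14 = 24
  between E5 and C3: 12 + 15 − 13 = 14
  between C3 and Y6: 15 + 31 − 32 = 14
  between Y6 and 00: 31 + 9 − 38 = 2
Cheapest insertion is between Y6 and 00, adding 2.
New total = 141 + 2 = 143.

Minimum extra distance: 2 miles, inserting E7 between Y6 and 00.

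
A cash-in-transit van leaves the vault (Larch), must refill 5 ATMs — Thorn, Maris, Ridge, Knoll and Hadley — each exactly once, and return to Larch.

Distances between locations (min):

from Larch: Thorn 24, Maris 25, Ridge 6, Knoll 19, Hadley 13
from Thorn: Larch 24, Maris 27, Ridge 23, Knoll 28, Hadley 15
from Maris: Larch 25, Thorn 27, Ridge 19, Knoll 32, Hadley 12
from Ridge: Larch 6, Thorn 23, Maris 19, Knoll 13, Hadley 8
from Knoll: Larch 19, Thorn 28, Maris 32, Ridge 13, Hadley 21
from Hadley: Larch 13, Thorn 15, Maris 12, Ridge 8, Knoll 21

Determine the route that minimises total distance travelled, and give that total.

Larch → Thorn → Maris → Ridge → Knoll → Hadley → Larch: 24+27+19+13+21+13 = 117
Larch → Thorn → Maris → Ridge → Hadley → Knoll → Larch: 24+27+19+8+21+19 = 118
Larch → Thorn → Maris → Knoll → Ridge → Hadley → Larch: 24+27+32+13+8+13 = 117
Larch → Thorn → Maris → Knoll → Hadley → Ridge → Larch: 24+27+32+21+8+6 = 118
Larch → Thorn → Maris → Hadley → Ridge → Knoll → Larch: 24+27+12+8+13+19 = 103
Larch → Thorn → Maris → Hadley → Knoll → Ridge → Larch: 24+27+12+21+13+6 = 103
Larch → Thorn → Ridge → Maris → Knoll → Hadley → Larch: 24+23+19+32+21+13 = 132
Larch → Thorn → Ridge → Maris → Hadley → Knoll → Larch: 24+23+19+12+21+19 = 118
Larch → Thorn → Ridge → Knoll → Maris → Hadley → Larch: 24+23+13+32+12+13 = 117
Larch → Thorn → Ridge → Knoll → Hadley → Maris → Larch: 24+23+13+21+12+25 = 118
Larch → Thorn → Ridge → Hadley → Maris → Knoll → Larch: 24+23+8+12+32+19 = 118
Larch → Thorn → Ridge → Hadley → Knoll → Maris → Larch: 24+23+8+21+32+25 = 133
Larch → Thorn → Knoll → Maris → Ridge → Hadley → Larch: 24+28+32+19+8+13 = 124
Larch → Thorn → Knoll → Maris → Hadley → Ridge → Larch: 24+28+32+12+8+6 = 110
… (46 more)
Larch → Maris → Hadley → Thorn → Knoll → Ridge → Larch: 25+12+15+28+13+6 = 99  ← best
The minimum is 99.
One optimal route: Larch → Maris → Hadley → Thorn → Knoll → Ridge → Larch (or its reverse).

Shortest round trip = 99 min.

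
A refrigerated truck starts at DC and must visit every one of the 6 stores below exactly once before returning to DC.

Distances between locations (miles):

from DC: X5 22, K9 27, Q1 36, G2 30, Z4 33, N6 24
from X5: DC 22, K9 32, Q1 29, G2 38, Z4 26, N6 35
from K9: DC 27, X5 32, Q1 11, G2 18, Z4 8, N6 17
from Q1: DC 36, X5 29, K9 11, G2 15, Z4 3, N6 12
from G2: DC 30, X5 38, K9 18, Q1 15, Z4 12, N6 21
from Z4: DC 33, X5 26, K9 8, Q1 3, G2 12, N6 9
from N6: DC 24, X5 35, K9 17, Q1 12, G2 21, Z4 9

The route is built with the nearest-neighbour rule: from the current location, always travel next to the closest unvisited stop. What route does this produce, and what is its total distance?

Nearest-neighbour total = 130 miles; route DC → X5 → Z4 → Q1 → K9 → N6 → G2 → DC.

From DC: distances to unvisited — X5=22, N6=24, K9=27, G2=30, Z4=33, Q1=36. Nearest is X5 (22).
From X5: distances to unvisited — Z4=26, Q1=29, K9=32, N6=35, G2=38. Nearest is Z4 (26).
From Z4: distances to unvisited — Q1=3, K9=8, N6=9, G2=12. Nearest is Q1 (3).
From Q1: distances to unvisited — K9=11, N6=12, G2=15. Nearest is K9 (11).
From K9: distances to unvisited — N6=17, G2=18. Nearest is N6 (17).
From N6: distances to unvisited — G2=21. Nearest is G2 (21).
Return G2→DC: 30.
Total = 22 + 26 + 3 + 11 + 17 + 21 + 30 = 130.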